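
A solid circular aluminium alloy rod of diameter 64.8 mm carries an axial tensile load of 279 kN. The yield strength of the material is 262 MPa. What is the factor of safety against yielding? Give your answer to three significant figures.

n = 3.10

A = πd²/4 = 3298 mm².
σ = F/A = 279000/3298 = 84.60 MPa.
n = 262/84.60 = 3.097.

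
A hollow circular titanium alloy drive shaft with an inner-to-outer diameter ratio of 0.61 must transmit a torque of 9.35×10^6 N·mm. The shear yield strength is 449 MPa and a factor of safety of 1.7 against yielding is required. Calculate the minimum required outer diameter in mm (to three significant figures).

d_o = 59.4 mm

τ_allow = 449/1.7 = 264.1 MPa.
For a hollow shaft τ = 16T/[πd_o³(1−k⁴)] with k = 0.61, so 1−k⁴ = 0.8615.
d_o³ = 16T/[π τ_allow (1−k⁴)] = 16×9350000/(π×264.1×0.8615) = 209300 mm³.
d_o = 59.37 mm.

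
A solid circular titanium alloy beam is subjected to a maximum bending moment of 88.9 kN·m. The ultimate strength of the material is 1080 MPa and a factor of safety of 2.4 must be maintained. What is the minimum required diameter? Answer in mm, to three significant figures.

d = 126 mm

σ_allow = 1080/2.4 = 450.0 MPa.
For a solid circular section σ = 32M/(πd³), so d³ = 32M/(π σ_allow) = 32×8.8900×10^7/(π×450.0) = 2.012×10^6 mm³.
d = 126.2 mm.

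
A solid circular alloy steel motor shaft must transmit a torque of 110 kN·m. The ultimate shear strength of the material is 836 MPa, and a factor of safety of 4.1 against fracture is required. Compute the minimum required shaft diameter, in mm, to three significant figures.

Allowable shear stress τ_allow = 836/4.1 = 203.9 MPa.
For a solid shaft τ = 16T/(πd³), so d³ = 16T/(π τ_allow) = 16×1.1000×10^8/(π×203.9) = 2.748×10^6 mm³.
d = (2.748×10^6)^(1/3) = 140.1 mm.

d = 140 mm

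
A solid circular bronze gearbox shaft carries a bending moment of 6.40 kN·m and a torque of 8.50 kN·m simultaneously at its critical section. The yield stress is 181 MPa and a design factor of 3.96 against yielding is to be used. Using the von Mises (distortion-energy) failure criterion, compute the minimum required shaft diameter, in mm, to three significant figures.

d = 130 mm

σ_allow = σ_y/n = 181/3.96 = 45.71 MPa.
For a solid shaft σ_b = 32M/(πd³) and τ = 16T/(πd³), so the von Mises stress is σ' = (16/πd³)·√(4M²+3T²).
√(4M²+3T²) = √(4×(6.400×10^6)² + 3×(8.500×10^6)²) = 1.951×10^7 N·mm.
d³ = 16×1.951×10^7/(π×45.71) = 2.174×10^6 mm³.
d = 129.5 mm.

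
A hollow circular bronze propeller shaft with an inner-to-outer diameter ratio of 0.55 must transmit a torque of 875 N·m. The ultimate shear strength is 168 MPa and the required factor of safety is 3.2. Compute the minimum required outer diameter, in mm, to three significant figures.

τ_allow = 168/3.2 = 52.50 MPa.
For a hollow shaft τ = 16T/[πd_o³(1−k⁴)] with k = 0.55, so 1−k⁴ = 0.9085.
d_o³ = 16T/[π τ_allow (1−k⁴)] = 16×875000/(π×52.50×0.9085) = 93430 mm³.
d_o = 45.38 mm.

d_o = 45.4 mm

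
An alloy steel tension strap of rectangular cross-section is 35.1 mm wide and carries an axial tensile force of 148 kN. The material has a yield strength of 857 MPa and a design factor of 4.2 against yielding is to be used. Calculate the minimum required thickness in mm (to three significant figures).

t = 20.7 mm

σ_allow = 857/4.2 = 204.0 MPa.
Required area A = F/σ_allow = 148000/204.0 = 725.3 mm².
t = A/w = 725.3/35.1 = 20.66 mm.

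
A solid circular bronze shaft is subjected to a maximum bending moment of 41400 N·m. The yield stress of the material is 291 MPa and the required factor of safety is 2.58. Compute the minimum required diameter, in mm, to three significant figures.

σ_allow = 291/2.58 = 112.8 MPa.
For a solid circular section σ = 32M/(πd³), so d³ = 32M/(π σ_allow) = 32×4.1400×10^7/(π×112.8) = 3.739×10^6 mm³.
d = 155.2 mm.

d = 155 mm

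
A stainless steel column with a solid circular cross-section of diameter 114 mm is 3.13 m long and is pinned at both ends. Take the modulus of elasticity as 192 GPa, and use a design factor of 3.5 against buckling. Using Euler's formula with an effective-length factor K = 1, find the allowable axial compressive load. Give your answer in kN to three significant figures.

P_allow = 458 kN

I = πd⁴/64 = π×114⁴/64 = 8.291×10^6 mm⁴.
Effective length L_e = KL = 1×3.13 m = 3130 mm.
Euler critical load P_cr = π²EI/L_e² = π²×192000×8.291×10^6/3130² = 1.604×10^6 N.
P_allow = P_cr/n = 1.604×10^6/3.5 = 458200 N.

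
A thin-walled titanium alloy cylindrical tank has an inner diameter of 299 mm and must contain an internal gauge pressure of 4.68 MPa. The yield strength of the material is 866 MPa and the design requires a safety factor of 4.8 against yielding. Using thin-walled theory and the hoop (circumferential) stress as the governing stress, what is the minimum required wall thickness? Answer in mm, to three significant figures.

σ_allow = 866/4.8 = 180.4 MPa.
Hoop stress σ_h = pD/(2t), so t = pD/(2σ_allow) = 4.68×299/(2×180.4) = 3.878 mm.

t = 3.88 mm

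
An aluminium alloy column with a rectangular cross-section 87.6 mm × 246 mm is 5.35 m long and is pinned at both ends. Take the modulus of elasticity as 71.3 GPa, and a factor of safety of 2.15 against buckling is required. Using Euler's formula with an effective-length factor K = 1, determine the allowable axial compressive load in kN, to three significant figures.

Buckling occurs about the weak axis: I_min = h·b³/12 = 246×87.6³/12 = 1.378×10^7 mm⁴ (b = 87.6 mm is the smaller dimension).
Effective length L_e = KL = 1×5.35 m = 5350 mm.
Euler critical load P_cr = π²EI/L_e² = π²×71300×1.378×10^7/5350² = 338800 N.
P_allow = P_cr/n = 338800/2.15 = 157600 N.

P_allow = 158 kN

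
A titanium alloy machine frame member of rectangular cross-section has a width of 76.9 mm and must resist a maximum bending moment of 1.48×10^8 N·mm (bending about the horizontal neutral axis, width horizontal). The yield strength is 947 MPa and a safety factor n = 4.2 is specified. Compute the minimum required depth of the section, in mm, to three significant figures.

σ_allow = 947/4.2 = 225.5 MPa.
For a rectangular section σ = 6M/(bh²), so h² = 6M/(b σ_allow) = 6×1.4800×10^8/(76.9×225.5) = 51210 mm².
h = 226.3 mm.

h = 226 mm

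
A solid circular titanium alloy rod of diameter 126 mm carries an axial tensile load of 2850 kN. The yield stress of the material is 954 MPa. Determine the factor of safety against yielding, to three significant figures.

n = 4.17

A = πd²/4 = 12470 mm².
σ = F/A = 2850000/12470 = 228.6 MPa.
n = 954/228.6 = 4.174.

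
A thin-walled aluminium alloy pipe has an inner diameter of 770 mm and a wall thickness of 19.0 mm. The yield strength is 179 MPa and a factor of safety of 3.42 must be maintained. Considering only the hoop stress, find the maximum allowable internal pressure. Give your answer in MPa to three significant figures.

σ_allow = 179/3.42 = 52.34 MPa.
σ_h = pD/(2t) → p_allow = 2σ_allow t/D = 2×52.34×19.0/770 = 2.583 MPa.

p_allow = 2.58 MPa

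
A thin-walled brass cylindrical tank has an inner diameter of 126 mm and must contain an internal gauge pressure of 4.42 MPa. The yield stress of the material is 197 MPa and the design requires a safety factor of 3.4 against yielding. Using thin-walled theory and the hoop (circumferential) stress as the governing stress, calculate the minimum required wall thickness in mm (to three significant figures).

t = 4.81 mm

σ_allow = 197/3.4 = 57.94 MPa.
Hoop stress σ_h = pD/(2t), so t = pD/(2σ_allow) = 4.42×126/(2×57.94) = 4.806 mm.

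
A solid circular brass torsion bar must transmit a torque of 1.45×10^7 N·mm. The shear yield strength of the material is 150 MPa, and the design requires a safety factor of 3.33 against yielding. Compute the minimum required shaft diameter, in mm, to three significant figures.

d = 118 mm

Allowable shear stress τ_allow = 150/3.33 = 45.05 MPa.
For a solid shaft τ = 16T/(πd³), so d³ = 16T/(π τ_allow) = 16×1.4500×10^7/(π×45.05) = 1.639×10^6 mm³.
d = (1.639×10^6)^(1/3) = 117.9 mm.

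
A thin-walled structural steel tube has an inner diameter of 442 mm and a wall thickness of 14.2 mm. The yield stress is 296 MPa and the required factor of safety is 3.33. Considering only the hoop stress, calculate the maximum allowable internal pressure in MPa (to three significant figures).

p_allow = 5.71 MPa

σ_allow = 296/3.33 = 88.89 MPa.
σ_h = pD/(2t) → p_allow = 2σ_allow t/D = 2×88.89×14.2/442 = 5.711 MPa.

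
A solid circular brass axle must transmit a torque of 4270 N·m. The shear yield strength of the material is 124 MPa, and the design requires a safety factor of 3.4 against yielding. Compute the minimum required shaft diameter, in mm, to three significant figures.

d = 84.2 mm

Allowable shear stress τ_allow = 124/3.4 = 36.47 MPa.
For a solid shaft τ = 16T/(πd³), so d³ = 16T/(π τ_allow) = 16×4270000/(π×36.47) = 596300 mm³.
d = (596300)^(1/3) = 84.17 mm.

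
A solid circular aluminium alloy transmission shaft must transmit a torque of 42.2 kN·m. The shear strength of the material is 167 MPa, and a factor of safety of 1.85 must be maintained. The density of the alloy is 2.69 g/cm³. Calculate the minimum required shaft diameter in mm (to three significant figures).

d = 134 mm

Allowable shear stress τ_allow = 167/1.85 = 90.27 MPa.
For a solid shaft τ = 16T/(πd³), so d³ = 16T/(π τ_allow) = 16×4.2200×10^7/(π×90.27) = 2.381×10^6 mm³.
d = (2.381×10^6)^(1/3) = 133.5 mm.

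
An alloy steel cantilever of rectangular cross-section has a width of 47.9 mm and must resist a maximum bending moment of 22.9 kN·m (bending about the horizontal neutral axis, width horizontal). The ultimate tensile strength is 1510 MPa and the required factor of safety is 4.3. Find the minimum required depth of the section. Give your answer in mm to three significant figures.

h = 90.4 mm

σ_allow = 1510/4.3 = 351.2 MPa.
For a rectangular section σ = 6M/(bh²), so h² = 6M/(b σ_allow) = 6×2.2900×10^7/(47.9×351.2) = 8169 mm².
h = 90.38 mm.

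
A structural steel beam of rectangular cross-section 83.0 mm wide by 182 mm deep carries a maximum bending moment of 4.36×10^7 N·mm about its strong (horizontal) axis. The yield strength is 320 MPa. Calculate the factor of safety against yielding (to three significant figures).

n = 3.36

Section modulus S = bh²/6 = 83.0×182²/6 = 458200 mm³.
σ = M/S = 4.3600×10^7/458200 = 95.15 MPa.
n = 320/95.15 = 3.363.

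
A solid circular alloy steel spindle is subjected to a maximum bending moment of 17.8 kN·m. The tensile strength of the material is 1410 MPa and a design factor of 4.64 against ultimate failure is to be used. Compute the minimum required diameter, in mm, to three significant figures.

d = 84.2 mm

σ_allow = 1410/4.64 = 303.9 MPa.
For a solid circular section σ = 32M/(πd³), so d³ = 32M/(π σ_allow) = 32×1.7800×10^7/(π×303.9) = 596600 mm³.
d = 84.19 mm.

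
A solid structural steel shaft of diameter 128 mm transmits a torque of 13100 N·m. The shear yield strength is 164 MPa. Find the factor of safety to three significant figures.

n = 5.16

τ = 16T/(πd³) = 16×1.3100×10^7/(π×128³) = 31.81 MPa.
n = τ_limit/τ = 164/31.81 = 5.155.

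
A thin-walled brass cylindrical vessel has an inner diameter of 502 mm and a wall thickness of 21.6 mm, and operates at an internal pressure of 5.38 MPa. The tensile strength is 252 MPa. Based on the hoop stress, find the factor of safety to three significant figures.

n = 4.03

σ_h = pD/(2t) = 5.38×502/(2×21.6) = 62.52 MPa.
n = 252/62.52 = 4.031.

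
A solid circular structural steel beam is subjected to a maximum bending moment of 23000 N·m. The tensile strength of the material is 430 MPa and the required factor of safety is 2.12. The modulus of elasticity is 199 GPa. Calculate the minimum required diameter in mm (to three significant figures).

σ_allow = 430/2.12 = 202.8 MPa.
For a solid circular section σ = 32M/(πd³), so d³ = 32M/(π σ_allow) = 32×2.3000×10^7/(π×202.8) = 1.155×10^6 mm³.
d = 104.9 mm.

d = 105 mm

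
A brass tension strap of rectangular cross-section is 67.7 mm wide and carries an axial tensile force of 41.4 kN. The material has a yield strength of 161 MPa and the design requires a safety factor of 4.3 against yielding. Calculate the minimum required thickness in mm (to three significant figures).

t = 16.3 mm

σ_allow = 161/4.3 = 37.44 MPa.
Required area A = F/σ_allow = 41400/37.44 = 1106 mm².
t = A/w = 1106/67.7 = 16.33 mm.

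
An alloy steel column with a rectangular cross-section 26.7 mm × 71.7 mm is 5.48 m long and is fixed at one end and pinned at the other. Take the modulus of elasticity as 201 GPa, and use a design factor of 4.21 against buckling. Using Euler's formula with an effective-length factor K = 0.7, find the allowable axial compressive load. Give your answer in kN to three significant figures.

P_allow = 3.64 kN

Buckling occurs about the weak axis: I_min = h·b³/12 = 71.7×26.7³/12 = 113700 mm⁴ (b = 26.7 mm is the smaller dimension).
Effective length L_e = KL = 0.7×5.48 m = 3836 mm.
Euler critical load P_cr = π²EI/L_e² = π²×201000×113700/3836² = 15330 N.
P_allow = P_cr/n = 15330/4.21 = 3642 N.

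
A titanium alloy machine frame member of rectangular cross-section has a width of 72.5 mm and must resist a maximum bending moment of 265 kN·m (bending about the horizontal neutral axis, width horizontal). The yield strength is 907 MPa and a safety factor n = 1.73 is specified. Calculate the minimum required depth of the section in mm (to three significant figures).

σ_allow = 907/1.73 = 524.3 MPa.
For a rectangular section σ = 6M/(bh²), so h² = 6M/(b σ_allow) = 6×2.6500×10^8/(72.5×524.3) = 41830 mm².
h = 204.5 mm.

h = 205 mm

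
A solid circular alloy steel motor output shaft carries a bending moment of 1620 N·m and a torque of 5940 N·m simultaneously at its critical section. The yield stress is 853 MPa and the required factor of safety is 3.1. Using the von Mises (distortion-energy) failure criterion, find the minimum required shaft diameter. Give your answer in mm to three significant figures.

d = 58.4 mm

σ_allow = σ_y/n = 853/3.1 = 275.2 MPa.
For a solid shaft σ_b = 32M/(πd³) and τ = 16T/(πd³), so the von Mises stress is σ' = (16/πd³)·√(4M²+3T²).
√(4M²+3T²) = √(4×(1.620×10^6)² + 3×(5.940×10^6)²) = 1.079×10^7 N·mm.
d³ = 16×1.079×10^7/(π×275.2) = 199600 mm³.
d = 58.45 mm.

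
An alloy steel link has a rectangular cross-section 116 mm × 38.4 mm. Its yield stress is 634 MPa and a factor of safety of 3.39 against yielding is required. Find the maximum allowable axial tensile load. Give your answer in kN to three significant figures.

F_allow = 833 kN

σ_allow = 634/3.39 = 187.0 MPa.
A = 116×38.4 = 4454 mm².
F_allow = σ_allow × A = 187.0×4454 = 833100 N.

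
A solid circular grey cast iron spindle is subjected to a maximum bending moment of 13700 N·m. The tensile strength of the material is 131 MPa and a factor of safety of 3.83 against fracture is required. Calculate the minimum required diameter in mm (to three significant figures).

d = 160 mm

σ_allow = 131/3.83 = 34.20 MPa.
For a solid circular section σ = 32M/(πd³), so d³ = 32M/(π σ_allow) = 32×1.3700×10^7/(π×34.20) = 4.080×10^6 mm³.
d = 159.8 mm.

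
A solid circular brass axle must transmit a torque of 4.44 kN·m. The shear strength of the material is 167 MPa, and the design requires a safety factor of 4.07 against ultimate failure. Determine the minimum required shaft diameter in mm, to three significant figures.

d = 82.0 mm

Allowable shear stress τ_allow = 167/4.07 = 41.03 MPa.
For a solid shaft τ = 16T/(πd³), so d³ = 16T/(π τ_allow) = 16×4440000/(π×41.03) = 551100 mm³.
d = (551100)^(1/3) = 81.99 mm.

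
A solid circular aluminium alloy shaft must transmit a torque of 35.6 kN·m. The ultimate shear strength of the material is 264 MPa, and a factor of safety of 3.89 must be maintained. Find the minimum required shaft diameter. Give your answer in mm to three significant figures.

Allowable shear stress τ_allow = 264/3.89 = 67.87 MPa.
For a solid shaft τ = 16T/(πd³), so d³ = 16T/(π τ_allow) = 16×3.5600×10^7/(π×67.87) = 2.672×10^6 mm³.
d = (2.672×10^6)^(1/3) = 138.8 mm.

d = 139 mm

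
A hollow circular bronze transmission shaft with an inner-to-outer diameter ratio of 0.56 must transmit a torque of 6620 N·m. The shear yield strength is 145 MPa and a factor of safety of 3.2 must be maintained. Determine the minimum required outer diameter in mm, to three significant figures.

d_o = 93.8 mm

τ_allow = 145/3.2 = 45.31 MPa.
For a hollow shaft τ = 16T/[πd_o³(1−k⁴)] with k = 0.56, so 1−k⁴ = 0.9017.
d_o³ = 16T/[π τ_allow (1−k⁴)] = 16×6620000/(π×45.31×0.9017) = 825200 mm³.
d_o = 93.80 mm.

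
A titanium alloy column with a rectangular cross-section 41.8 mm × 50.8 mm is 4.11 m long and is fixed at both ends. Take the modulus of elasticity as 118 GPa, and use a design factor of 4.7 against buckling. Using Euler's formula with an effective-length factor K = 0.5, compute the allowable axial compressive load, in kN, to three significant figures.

P_allow = 18.1 kN

Buckling occurs about the weak axis: I_min = h·b³/12 = 50.8×41.8³/12 = 309200 mm⁴ (b = 41.8 mm is the smaller dimension).
Effective length L_e = KL = 0.5×4.11 m = 2055 mm.
Euler critical load P_cr = π²EI/L_e² = π²×118000×309200/2055² = 85260 N.
P_allow = P_cr/n = 85260/4.7 = 18140 N.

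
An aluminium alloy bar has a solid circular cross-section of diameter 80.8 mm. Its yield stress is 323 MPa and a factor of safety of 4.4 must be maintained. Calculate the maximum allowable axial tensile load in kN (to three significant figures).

σ_allow = 323/4.4 = 73.41 MPa.
A = πd²/4 = π×80.8²/4 = 5128 mm².
F_allow = σ_allow × A = 73.41×5128 = 376400 N.

F_allow = 376 kN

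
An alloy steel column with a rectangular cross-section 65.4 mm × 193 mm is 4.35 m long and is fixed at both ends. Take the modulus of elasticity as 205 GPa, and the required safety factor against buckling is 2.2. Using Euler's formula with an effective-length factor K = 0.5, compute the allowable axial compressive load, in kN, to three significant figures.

P_allow = 875 kN

Buckling occurs about the weak axis: I_min = h·b³/12 = 193×65.4³/12 = 4.499×10^6 mm⁴ (b = 65.4 mm is the smaller dimension).
Effective length L_e = KL = 0.5×4.35 m = 2175 mm.
Euler critical load P_cr = π²EI/L_e² = π²×205000×4.499×10^6/2175² = 1.924×10^6 N.
P_allow = P_cr/n = 1.924×10^6/2.2 = 874600 N.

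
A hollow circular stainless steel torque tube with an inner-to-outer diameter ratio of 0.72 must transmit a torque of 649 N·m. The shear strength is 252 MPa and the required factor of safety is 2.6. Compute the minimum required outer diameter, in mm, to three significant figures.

τ_allow = 252/2.6 = 96.92 MPa.
For a hollow shaft τ = 16T/[πd_o³(1−k⁴)] with k = 0.72, so 1−k⁴ = 0.7313.
d_o³ = 16T/[π τ_allow (1−k⁴)] = 16×649000/(π×96.92×0.7313) = 46640 mm³.
d_o = 35.99 mm.

d_o = 36.0 mm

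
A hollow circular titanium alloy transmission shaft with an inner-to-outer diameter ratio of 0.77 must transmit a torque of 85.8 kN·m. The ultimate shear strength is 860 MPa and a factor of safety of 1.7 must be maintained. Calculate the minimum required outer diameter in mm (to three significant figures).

τ_allow = 860/1.7 = 505.9 MPa.
For a hollow shaft τ = 16T/[πd_o³(1−k⁴)] with k = 0.77, so 1−k⁴ = 0.6485.
d_o³ = 16T/[π τ_allow (1−k⁴)] = 16×8.5800×10^7/(π×505.9×0.6485) = 1.332×10^6 mm³.
d_o = 110.0 mm.

d_o = 110 mm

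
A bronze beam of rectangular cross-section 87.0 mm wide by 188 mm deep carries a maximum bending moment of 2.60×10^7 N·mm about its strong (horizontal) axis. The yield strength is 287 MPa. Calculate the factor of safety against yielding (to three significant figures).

Section modulus S = bh²/6 = 87.0×188²/6 = 512500 mm³.
σ = M/S = 2.6000×10^7/512500 = 50.73 MPa.
n = 287/50.73 = 5.657.

n = 5.66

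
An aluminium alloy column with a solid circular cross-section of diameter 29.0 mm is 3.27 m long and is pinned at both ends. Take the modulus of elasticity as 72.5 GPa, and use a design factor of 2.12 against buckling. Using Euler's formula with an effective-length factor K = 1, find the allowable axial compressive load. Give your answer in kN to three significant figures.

I = πd⁴/64 = π×29.0⁴/64 = 34720 mm⁴.
Effective length L_e = KL = 1×3.27 m = 3270 mm.
Euler critical load P_cr = π²EI/L_e² = π²×72500×34720/3270² = 2323 N.
P_allow = P_cr/n = 2323/2.12 = 1096 N.

P_allow = 1.10 kN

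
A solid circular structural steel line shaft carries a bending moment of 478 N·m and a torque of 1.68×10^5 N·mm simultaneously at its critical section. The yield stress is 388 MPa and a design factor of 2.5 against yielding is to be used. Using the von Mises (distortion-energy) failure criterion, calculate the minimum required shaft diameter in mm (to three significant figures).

σ_allow = σ_y/n = 388/2.5 = 155.2 MPa.
For a solid shaft σ_b = 32M/(πd³) and τ = 16T/(πd³), so the von Mises stress is σ' = (16/πd³)·√(4M²+3T²).
√(4M²+3T²) = √(4×(478000)² + 3×(168000)²) = 999300 N·mm.
d³ = 16×999300/(π×155.2) = 32790 mm³.
d = 32.01 mm.

d = 32.0 mm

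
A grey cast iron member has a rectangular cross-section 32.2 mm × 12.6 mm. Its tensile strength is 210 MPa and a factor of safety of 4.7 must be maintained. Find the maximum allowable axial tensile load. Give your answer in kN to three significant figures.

σ_allow = 210/4.7 = 44.68 MPa.
A = 32.2×12.6 = 405.7 mm².
F_allow = σ_allow × A = 44.68×405.7 = 18130 N.

F_allow = 18.1 kN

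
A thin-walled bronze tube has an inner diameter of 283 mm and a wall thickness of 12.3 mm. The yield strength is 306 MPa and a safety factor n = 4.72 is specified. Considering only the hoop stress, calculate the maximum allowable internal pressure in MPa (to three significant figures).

p_allow = 5.64 MPa

σ_allow = 306/4.72 = 64.83 MPa.
σ_h = pD/(2t) → p_allow = 2σ_allow t/D = 2×64.83×12.3/283 = 5.635 MPa.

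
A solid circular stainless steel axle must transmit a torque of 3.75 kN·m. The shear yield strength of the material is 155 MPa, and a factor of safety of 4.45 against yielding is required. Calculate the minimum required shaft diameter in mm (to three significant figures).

d = 81.8 mm

Allowable shear stress τ_allow = 155/4.45 = 34.83 MPa.
For a solid shaft τ = 16T/(πd³), so d³ = 16T/(π τ_allow) = 16×3750000/(π×34.83) = 548300 mm³.
d = (548300)^(1/3) = 81.85 mm.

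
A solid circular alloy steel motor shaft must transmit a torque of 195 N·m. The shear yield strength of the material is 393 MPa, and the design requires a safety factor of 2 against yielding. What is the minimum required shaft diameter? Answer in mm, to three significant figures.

d = 17.2 mm

Allowable shear stress τ_allow = 393/2 = 196.5 MPa.
For a solid shaft τ = 16T/(πd³), so d³ = 16T/(π τ_allow) = 16×195000/(π×196.5) = 5054 mm³.
d = (5054)^(1/3) = 17.16 mm.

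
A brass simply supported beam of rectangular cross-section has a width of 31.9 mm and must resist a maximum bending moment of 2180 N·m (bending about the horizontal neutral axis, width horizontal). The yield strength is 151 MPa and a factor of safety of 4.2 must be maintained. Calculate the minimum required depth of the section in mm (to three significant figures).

σ_allow = 151/4.2 = 35.95 MPa.
For a rectangular section σ = 6M/(bh²), so h² = 6M/(b σ_allow) = 6×2180000/(31.9×35.95) = 11400 mm².
h = 106.8 mm.

h = 107 mm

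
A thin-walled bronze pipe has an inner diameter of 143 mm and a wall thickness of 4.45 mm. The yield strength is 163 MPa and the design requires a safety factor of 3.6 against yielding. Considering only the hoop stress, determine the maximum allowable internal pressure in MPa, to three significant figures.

σ_allow = 163/3.6 = 45.28 MPa.
σ_h = pD/(2t) → p_allow = 2σ_allow t/D = 2×45.28×4.45/143 = 2.818 MPa.

p_allow = 2.82 MPa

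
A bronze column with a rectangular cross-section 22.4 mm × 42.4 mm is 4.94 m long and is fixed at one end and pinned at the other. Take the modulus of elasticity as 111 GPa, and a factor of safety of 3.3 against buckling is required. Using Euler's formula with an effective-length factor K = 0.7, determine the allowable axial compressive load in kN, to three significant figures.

Buckling occurs about the weak axis: I_min = h·b³/12 = 42.4×22.4³/12 = 39710 mm⁴ (b = 22.4 mm is the smaller dimension).
Effective length L_e = KL = 0.7×4.94 m = 3458 mm.
Euler critical load P_cr = π²EI/L_e² = π²×111000×39710/3458² = 3638 N.
P_allow = P_cr/n = 3638/3.3 = 1103 N.

P_allow = 1.10 kN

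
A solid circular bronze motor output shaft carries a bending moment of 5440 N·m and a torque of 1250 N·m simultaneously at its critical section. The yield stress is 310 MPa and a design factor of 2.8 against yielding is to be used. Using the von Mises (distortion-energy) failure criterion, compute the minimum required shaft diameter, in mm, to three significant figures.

d = 79.9 mm

σ_allow = σ_y/n = 310/2.8 = 110.7 MPa.
For a solid shaft σ_b = 32M/(πd³) and τ = 16T/(πd³), so the von Mises stress is σ' = (16/πd³)·√(4M²+3T²).
√(4M²+3T²) = √(4×(5.440×10^6)² + 3×(1.250×10^6)²) = 1.109×10^7 N·mm.
d³ = 16×1.109×10^7/(π×110.7) = 510300 mm³.
d = 79.91 mm.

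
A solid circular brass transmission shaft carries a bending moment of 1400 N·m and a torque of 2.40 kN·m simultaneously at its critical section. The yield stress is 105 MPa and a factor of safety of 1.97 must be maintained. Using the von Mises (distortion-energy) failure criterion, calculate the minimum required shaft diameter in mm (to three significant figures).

d = 78.2 mm

σ_allow = σ_y/n = 105/1.97 = 53.30 MPa.
For a solid shaft σ_b = 32M/(πd³) and τ = 16T/(πd³), so the von Mises stress is σ' = (16/πd³)·√(4M²+3T²).
√(4M²+3T²) = √(4×(1.400×10^6)² + 3×(2.400×10^6)²) = 5.012×10^6 N·mm.
d³ = 16×5.012×10^6/(π×53.30) = 478900 mm³.
d = 78.24 mm.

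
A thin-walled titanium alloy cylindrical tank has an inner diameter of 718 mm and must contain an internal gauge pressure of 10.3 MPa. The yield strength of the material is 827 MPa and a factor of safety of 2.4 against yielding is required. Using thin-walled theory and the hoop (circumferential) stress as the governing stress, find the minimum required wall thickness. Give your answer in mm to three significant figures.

σ_allow = 827/2.4 = 344.6 MPa.
Hoop stress σ_h = pD/(2t), so t = pD/(2σ_allow) = 10.3×718/(2×344.6) = 10.73 mm.

t = 10.7 mm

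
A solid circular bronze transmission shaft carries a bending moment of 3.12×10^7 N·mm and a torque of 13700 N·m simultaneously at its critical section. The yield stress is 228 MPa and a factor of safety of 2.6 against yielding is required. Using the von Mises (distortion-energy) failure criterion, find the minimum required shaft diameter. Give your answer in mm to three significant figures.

d = 157 mm

σ_allow = σ_y/n = 228/2.6 = 87.69 MPa.
For a solid shaft σ_b = 32M/(πd³) and τ = 16T/(πd³), so the von Mises stress is σ' = (16/πd³)·√(4M²+3T²).
√(4M²+3T²) = √(4×(3.120×10^7)² + 3×(1.370×10^7)²) = 6.676×10^7 N·mm.
d³ = 16×6.676×10^7/(π×87.69) = 3.877×10^6 mm³.
d = 157.1 mm.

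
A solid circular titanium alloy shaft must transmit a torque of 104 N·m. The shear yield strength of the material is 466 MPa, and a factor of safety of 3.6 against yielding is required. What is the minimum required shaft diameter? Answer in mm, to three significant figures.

d = 16.0 mm

Allowable shear stress τ_allow = 466/3.6 = 129.4 MPa.
For a solid shaft τ = 16T/(πd³), so d³ = 16T/(π τ_allow) = 16×104000/(π×129.4) = 4092 mm³.
d = (4092)^(1/3) = 15.99 mm.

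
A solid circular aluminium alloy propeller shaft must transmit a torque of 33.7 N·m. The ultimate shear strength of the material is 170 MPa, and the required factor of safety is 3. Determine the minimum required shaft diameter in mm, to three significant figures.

d = 14.5 mm

Allowable shear stress τ_allow = 170/3 = 56.67 MPa.
For a solid shaft τ = 16T/(πd³), so d³ = 16T/(π τ_allow) = 16×33700/(π×56.67) = 3029 mm³.
d = (3029)^(1/3) = 14.47 mm.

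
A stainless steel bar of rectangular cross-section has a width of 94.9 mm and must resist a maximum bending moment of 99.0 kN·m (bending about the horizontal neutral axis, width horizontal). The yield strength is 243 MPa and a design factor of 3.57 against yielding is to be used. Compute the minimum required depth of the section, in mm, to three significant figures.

h = 303 mm

σ_allow = 243/3.57 = 68.07 MPa.
For a rectangular section σ = 6M/(bh²), so h² = 6M/(b σ_allow) = 6×9.9000×10^7/(94.9×68.07) = 91960 mm².
h = 303.2 mm.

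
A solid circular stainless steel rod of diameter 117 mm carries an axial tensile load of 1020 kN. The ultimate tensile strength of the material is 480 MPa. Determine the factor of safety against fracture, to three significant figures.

A = πd²/4 = 10750 mm².
σ = F/A = 1020000/10750 = 94.87 MPa.
n = 480/94.87 = 5.059.

n = 5.06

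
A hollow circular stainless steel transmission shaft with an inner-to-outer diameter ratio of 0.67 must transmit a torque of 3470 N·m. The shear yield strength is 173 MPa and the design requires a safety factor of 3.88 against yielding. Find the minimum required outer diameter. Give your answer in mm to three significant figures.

d_o = 79.2 mm

τ_allow = 173/3.88 = 44.59 MPa.
For a hollow shaft τ = 16T/[πd_o³(1−k⁴)] with k = 0.67, so 1−k⁴ = 0.7985.
d_o³ = 16T/[π τ_allow (1−k⁴)] = 16×3470000/(π×44.59×0.7985) = 496400 mm³.
d_o = 79.18 mm.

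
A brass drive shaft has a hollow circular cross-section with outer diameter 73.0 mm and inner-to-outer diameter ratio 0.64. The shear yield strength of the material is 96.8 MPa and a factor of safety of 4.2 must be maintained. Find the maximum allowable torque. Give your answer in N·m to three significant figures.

τ_allow = 96.8/4.2 = 23.05 MPa.
For a hollow shaft T_allow = τ_allow·πd_o³(1−k⁴)/16 with 1−k⁴ = 0.8322, so πd_o³(1−k⁴)/16 = 63570 mm³.
T_allow = 23.05×63570 = 1.465×10^6 N·mm = 1465 N·m.

T_allow = 1470 N·m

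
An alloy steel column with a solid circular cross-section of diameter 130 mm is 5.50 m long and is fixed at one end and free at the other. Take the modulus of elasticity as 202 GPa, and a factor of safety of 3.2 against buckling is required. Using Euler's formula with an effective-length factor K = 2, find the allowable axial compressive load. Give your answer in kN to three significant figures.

I = πd⁴/64 = π×130⁴/64 = 1.402×10^7 mm⁴.
Effective length L_e = KL = 2×5.50 m = 11000 mm.
Euler critical load P_cr = π²EI/L_e² = π²×202000×1.402×10^7/11000² = 231000 N.
P_allow = P_cr/n = 231000/3.2 = 72190 N.

P_allow = 72.2 kN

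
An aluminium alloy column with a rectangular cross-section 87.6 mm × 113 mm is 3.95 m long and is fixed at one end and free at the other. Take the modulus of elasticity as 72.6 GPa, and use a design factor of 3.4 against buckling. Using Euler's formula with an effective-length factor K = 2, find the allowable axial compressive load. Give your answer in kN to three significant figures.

P_allow = 21.4 kN

Buckling occurs about the weak axis: I_min = h·b³/12 = 113×87.6³/12 = 6.330×10^6 mm⁴ (b = 87.6 mm is the smaller dimension).
Effective length L_e = KL = 2×3.95 m = 7900 mm.
Euler critical load P_cr = π²EI/L_e² = π²×72600×6.330×10^6/7900² = 72680 N.
P_allow = P_cr/n = 72680/3.4 = 21380 N.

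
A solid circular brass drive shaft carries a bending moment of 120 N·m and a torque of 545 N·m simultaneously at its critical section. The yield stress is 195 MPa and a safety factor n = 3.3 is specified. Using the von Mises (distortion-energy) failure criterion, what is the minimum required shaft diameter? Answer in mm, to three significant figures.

σ_allow = σ_y/n = 195/3.3 = 59.09 MPa.
For a solid shaft σ_b = 32M/(πd³) and τ = 16T/(πd³), so the von Mises stress is σ' = (16/πd³)·√(4M²+3T²).
√(4M²+3T²) = √(4×(120000)² + 3×(545000)²) = 974000 N·mm.
d³ = 16×974000/(π×59.09) = 83950 mm³.
d = 43.79 mm.

d = 43.8 mm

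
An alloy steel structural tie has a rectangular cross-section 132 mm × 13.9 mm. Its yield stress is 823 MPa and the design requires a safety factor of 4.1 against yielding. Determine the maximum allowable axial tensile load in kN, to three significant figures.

σ_allow = 823/4.1 = 200.7 MPa.
A = 132×13.9 = 1835 mm².
F_allow = σ_allow × A = 200.7×1835 = 368300 N.

F_allow = 368 kN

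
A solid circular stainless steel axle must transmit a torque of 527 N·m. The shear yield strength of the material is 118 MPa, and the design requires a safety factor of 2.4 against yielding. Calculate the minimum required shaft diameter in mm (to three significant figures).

d = 37.9 mm

Allowable shear stress τ_allow = 118/2.4 = 49.17 MPa.
For a solid shaft τ = 16T/(πd³), so d³ = 16T/(π τ_allow) = 16×527000/(π×49.17) = 54590 mm³.
d = (54590)^(1/3) = 37.93 mm.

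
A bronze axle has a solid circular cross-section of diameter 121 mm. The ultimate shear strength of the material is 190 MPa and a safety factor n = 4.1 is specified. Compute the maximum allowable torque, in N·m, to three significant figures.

τ_allow = 190/4.1 = 46.34 MPa.
For a solid shaft T_allow = τ_allow·πd³/16; πd³/16 = π×121³/16 = 347800 mm³.
T_allow = 46.34×347800 = 1.612×10^7 N·mm = 16120 N·m.

T_allow = 16100 N·m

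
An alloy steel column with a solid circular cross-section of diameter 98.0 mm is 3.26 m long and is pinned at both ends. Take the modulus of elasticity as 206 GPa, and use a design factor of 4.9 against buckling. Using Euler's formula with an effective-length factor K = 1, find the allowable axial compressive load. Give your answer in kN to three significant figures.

I = πd⁴/64 = π×98.0⁴/64 = 4.528×10^6 mm⁴.
Effective length L_e = KL = 1×3.26 m = 3260 mm.
Euler critical load P_cr = π²EI/L_e² = π²×206000×4.528×10^6/3260² = 866200 N.
P_allow = P_cr/n = 866200/4.9 = 176800 N.

P_allow = 177 kN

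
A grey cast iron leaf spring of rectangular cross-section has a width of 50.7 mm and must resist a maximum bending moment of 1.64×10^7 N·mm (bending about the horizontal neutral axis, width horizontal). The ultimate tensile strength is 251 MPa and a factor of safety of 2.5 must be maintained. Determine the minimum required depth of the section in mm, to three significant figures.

h = 139 mm

σ_allow = 251/2.5 = 100.4 MPa.
For a rectangular section σ = 6M/(bh²), so h² = 6M/(b σ_allow) = 6×1.6400×10^7/(50.7×100.4) = 19330 mm².
h = 139.0 mm.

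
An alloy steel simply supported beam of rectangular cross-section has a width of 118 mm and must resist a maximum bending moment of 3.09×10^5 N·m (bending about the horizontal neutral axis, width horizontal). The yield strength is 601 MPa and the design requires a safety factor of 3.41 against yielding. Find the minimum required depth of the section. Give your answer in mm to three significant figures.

σ_allow = 601/3.41 = 176.2 MPa.
For a rectangular section σ = 6M/(bh²), so h² = 6M/(b σ_allow) = 6×3.0900×10^8/(118×176.2) = 89150 mm².
h = 298.6 mm.

h = 299 mm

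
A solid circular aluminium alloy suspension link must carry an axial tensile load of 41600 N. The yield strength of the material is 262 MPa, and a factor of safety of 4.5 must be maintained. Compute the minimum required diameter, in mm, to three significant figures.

d = 30.2 mm

Allowable stress σ_allow = 262/4.5 = 58.22 MPa.
Required area A = F/σ_allow = 41600/58.22 = 714.5 mm².
A = πd²/4 → d = √(4A/π) = 30.16 mm.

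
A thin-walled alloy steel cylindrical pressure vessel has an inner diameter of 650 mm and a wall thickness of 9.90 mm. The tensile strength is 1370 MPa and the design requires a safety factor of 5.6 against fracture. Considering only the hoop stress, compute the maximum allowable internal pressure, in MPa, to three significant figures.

p_allow = 7.45 MPa

σ_allow = 1370/5.6 = 244.6 MPa.
σ_h = pD/(2t) → p_allow = 2σ_allow t/D = 2×244.6×9.90/650 = 7.452 MPa.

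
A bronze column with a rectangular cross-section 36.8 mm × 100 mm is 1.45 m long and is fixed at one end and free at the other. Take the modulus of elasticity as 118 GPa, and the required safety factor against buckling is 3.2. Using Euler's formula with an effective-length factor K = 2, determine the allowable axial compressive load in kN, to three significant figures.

P_allow = 18.0 kN

Buckling occurs about the weak axis: I_min = h·b³/12 = 100×36.8³/12 = 415300 mm⁴ (b = 36.8 mm is the smaller dimension).
Effective length L_e = KL = 2×1.45 m = 2900 mm.
Euler critical load P_cr = π²EI/L_e² = π²×118000×415300/2900² = 57510 N.
P_allow = P_cr/n = 57510/3.2 = 17970 N.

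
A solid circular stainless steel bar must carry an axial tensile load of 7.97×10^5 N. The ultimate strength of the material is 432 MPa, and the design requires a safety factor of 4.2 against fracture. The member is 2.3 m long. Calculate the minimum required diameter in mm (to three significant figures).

Allowable stress σ_allow = 432/4.2 = 102.9 MPa.
Required area A = F/σ_allow = 797000/102.9 = 7749 mm².
A = πd²/4 → d = √(4A/π) = 99.33 mm.

d = 99.3 mm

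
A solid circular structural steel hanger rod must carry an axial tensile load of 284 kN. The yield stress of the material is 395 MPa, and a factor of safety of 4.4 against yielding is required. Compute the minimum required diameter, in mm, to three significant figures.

d = 63.5 mm

Allowable stress σ_allow = 395/4.4 = 89.77 MPa.
Required area A = F/σ_allow = 284000/89.77 = 3164 mm².
A = πd²/4 → d = √(4A/π) = 63.47 mm.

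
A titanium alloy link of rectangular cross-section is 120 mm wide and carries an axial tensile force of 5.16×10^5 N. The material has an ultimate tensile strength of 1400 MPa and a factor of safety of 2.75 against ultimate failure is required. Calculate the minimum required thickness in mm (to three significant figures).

t = 8.45 mm

σ_allow = 1400/2.75 = 509.1 MPa.
Required area A = F/σ_allow = 516000/509.1 = 1014 mm².
t = A/w = 1014/120 = 8.446 mm.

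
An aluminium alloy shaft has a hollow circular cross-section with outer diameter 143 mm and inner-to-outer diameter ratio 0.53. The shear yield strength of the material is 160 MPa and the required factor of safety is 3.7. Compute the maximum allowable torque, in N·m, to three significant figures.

τ_allow = 160/3.7 = 43.24 MPa.
For a hollow shaft T_allow = τ_allow·πd_o³(1−k⁴)/16 with 1−k⁴ = 0.9211, so πd_o³(1−k⁴)/16 = 528900 mm³.
T_allow = 43.24×528900 = 2.287×10^7 N·mm = 22870 N·m.

T_allow = 22900 N·m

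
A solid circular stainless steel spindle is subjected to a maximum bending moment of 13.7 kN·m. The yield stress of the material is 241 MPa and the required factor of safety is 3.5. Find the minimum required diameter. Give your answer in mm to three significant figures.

d = 127 mm

σ_allow = 241/3.5 = 68.86 MPa.
For a solid circular section σ = 32M/(πd³), so d³ = 32M/(π σ_allow) = 32×1.3700×10^7/(π×68.86) = 2.027×10^6 mm³.
d = 126.5 mm.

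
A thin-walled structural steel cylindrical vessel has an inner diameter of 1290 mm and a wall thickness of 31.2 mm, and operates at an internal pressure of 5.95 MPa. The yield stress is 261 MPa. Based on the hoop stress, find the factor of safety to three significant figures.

n = 2.12

σ_h = pD/(2t) = 5.95×1290/(2×31.2) = 123.0 MPa.
n = 261/123.0 = 2.122.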